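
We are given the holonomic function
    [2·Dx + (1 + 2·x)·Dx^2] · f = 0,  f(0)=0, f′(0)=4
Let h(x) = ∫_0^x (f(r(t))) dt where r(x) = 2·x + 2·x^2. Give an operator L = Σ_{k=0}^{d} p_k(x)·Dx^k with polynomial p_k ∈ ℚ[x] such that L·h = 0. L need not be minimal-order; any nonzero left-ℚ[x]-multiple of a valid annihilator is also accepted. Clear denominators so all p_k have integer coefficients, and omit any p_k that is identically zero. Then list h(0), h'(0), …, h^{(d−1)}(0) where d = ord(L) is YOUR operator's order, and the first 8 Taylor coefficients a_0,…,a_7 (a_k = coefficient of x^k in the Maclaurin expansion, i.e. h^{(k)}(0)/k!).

f: a_k = 0, 4, -4, 16/3, -8, 64/5, -64/3, 256/7, …
Change of var in L_f (x↦r) gives L₀.
h=∫h₀ ⇒ L = L₀·Dx.
L = 2·Dx^2 + (1 + 2·x)·Dx^3  (order 3).
h: a_k = 0, 0, 4, -8/3, 8/3, -16/5, 64/15, -128/21, …
ICs: h(0) = 0, h′(0) = 0, h′′(0) = 8.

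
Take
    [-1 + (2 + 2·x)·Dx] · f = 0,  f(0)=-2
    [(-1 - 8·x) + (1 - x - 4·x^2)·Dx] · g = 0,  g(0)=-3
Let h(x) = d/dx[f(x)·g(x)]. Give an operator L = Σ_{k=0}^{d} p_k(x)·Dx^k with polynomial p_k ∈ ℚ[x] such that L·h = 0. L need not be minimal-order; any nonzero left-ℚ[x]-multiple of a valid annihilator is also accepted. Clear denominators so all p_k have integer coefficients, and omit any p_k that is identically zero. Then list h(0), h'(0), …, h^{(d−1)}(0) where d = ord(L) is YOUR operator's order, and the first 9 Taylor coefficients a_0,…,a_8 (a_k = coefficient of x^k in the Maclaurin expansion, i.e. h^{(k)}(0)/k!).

f: a_k = -2, -1, 1/4, -1/8, 5/64, -7/128, 21/512, -33/1024, 429/16384, …
g: a_k = -3, -3, -15, -27, -87, -195, -543, -1323, -3495, …
Product ⇒ symmetric product L₀, ord ≤ 1.
h₀' ⇒ L via d/dx closure of L₀.
L = (43 + 210·x + 603·x^2 + 680·x^3 + 240·x^4) + (-6 - 34·x + 6·x^2 + 194·x^3 + 256·x^4 + 96·x^5)·Dx  (order 1).
h: a_k = 9, 129/2, 1647/8, 12633/16, 302115/128, 1937655/256, 22577835/1024, 134278473/2048, 6132698379/32768, …
ICs: h(0) = 9.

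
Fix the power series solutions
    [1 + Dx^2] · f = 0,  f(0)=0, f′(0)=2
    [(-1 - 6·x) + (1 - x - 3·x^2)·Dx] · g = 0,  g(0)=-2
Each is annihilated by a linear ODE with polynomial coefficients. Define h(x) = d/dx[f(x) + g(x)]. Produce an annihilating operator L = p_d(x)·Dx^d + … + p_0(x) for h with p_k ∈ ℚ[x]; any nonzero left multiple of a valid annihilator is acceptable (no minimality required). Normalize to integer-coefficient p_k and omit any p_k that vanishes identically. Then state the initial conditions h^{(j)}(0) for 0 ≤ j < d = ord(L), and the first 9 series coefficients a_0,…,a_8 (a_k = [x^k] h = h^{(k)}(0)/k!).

L = (464 + 2522·x + 8618·x^2 + 6330·x^3 + 9630·x^4 + 486·x^5 + 486·x^6) + (-43 - 249·x + 114·x^2 + 559·x^3 + 1500·x^4 + 1863·x^5 + 189·x^6 + 162·x^7)·Dx + (464 + 2522·x + 8618·x^2 + 6330·x^3 + 9630·x^4 + 486·x^5 + 486·x^6)·Dx^2 + (-43 - 249·x + 114·x^2 + 559·x^3 + 1500·x^4 + 1863·x^5 + 189·x^6 + 162·x^7)·Dx^3  (order 3).
h: a_k = 0, -16, -43, -152, -4799/12, -1164, -1093681/360, -8128, -420577919/20160, …
ICs: h(0) = 0, h′(0) = -16, h′′(0) = -86.

f: a_k = 0, 2, 0, -1/3, 0, 1/60, 0, -1/2520, 0, …
g: a_k = -2, -2, -8, -14, -38, -80, -194, -434, -1016, …
f+g: L₀ = lclm(L_f,L_g), ord ≤ 2+1.
Derive L from L₀ (diff closure).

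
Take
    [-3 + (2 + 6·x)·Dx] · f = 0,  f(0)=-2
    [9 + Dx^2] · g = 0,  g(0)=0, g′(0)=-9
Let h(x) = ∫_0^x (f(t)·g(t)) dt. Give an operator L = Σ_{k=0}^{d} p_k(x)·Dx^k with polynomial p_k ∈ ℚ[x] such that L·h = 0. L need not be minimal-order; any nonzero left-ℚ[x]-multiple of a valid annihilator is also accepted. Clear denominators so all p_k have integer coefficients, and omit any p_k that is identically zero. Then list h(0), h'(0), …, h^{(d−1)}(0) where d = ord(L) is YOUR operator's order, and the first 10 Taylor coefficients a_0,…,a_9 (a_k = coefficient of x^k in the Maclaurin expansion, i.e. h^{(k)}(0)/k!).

L = (63 + 216·x + 324·x^2)·Dx + (-12 - 36·x)·Dx^2 + (4 + 24·x + 36·x^2)·Dx^3  (order 3).
h: a_k = 0, 0, 9, 9, -189/16, -81/40, -1539/640, 59049/4480, -716607/28672, 1877661/35840, …
ICs: h(0) = 0, h′(0) = 0, h′′(0) = 18.

f: a_k = -2, -3, 9/4, -27/8, 405/64, -1701/128, 15309/512, -72171/1024, 2814669/16384, -14073345/32768, …
g: a_k = 0, -9, 0, 27/2, 0, -243/40, 0, 729/560, 0, -729/4480, …
Sym-product of L_f,L_g gives L₀ (≤ ord 2).
∫: right-multiply L₀ by Dx.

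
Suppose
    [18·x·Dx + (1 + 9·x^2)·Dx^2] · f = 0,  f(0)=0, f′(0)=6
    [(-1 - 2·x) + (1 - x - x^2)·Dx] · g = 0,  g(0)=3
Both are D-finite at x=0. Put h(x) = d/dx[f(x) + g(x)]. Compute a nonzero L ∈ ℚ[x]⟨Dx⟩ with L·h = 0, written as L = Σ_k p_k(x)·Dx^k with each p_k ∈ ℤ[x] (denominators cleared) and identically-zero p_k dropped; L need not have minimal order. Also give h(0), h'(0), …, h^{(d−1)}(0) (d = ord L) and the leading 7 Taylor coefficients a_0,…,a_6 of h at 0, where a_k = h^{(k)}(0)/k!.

L = (36 - 144·x - 1440·x^2 - 2376·x^3 - 3186·x^4 - 486·x^6) + (-18 - 24·x + 108·x^2 - 444·x^3 - 2313·x^4 - 2178·x^5 - 243·x^6 - 486·x^7)·Dx + (2 + 10·x + 34·x^2 + 48·x^3 + 123·x^4 - 387·x^5 - 198·x^6 - 81·x^7 - 81·x^8)·Dx^2  (order 2).
h: a_k = 9, 12, -27, 60, 606, 234, -3933, …
ICs: h(0) = 9, h′(0) = 12.

f: a_k = 0, 6, 0, -18, 0, 486/5, 0, …
g: a_k = 3, 3, 6, 9, 15, 24, 39, …
Weyl lclm of L_f,L_g ⇒ L₀ (ord ≤ 3).
h=h₀': d/dx-closure on L₀ ⇒ L.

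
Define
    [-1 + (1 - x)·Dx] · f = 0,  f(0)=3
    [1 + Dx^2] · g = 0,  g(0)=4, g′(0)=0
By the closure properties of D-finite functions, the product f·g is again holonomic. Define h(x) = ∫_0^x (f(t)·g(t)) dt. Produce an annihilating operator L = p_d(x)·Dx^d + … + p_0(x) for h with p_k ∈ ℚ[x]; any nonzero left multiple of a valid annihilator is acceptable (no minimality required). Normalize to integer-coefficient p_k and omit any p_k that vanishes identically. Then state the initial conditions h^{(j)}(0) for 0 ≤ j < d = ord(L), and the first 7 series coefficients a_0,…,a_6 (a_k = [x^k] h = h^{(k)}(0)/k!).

f: a_k = 3, 3, 3, 3, 3, 3, 3, …
g: a_k = 4, 0, -2, 0, 1/6, 0, -1/180, …
Sym-product of L_f,L_g gives L₀ (≤ ord 2).
h=∫h₀ ⇒ L = L₀·Dx.
L = (-1 + x)·Dx + 2·Dx^2 + (-1 + x)·Dx^3  (order 3).
h: a_k = 0, 12, 6, 2, 3/2, 13/10, 13/12, …
ICs: h(0) = 0, h′(0) = 12, h′′(0) = 12.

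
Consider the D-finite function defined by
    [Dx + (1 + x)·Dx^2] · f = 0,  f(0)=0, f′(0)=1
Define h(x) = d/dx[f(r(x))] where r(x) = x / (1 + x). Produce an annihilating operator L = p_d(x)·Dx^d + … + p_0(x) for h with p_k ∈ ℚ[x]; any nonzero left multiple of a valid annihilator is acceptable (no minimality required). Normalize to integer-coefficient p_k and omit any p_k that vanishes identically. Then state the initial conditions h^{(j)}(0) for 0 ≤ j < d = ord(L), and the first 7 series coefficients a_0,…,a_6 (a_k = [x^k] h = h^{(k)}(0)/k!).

f: a_k = 0, 1, -1/2, 1/3, -1/4, 1/5, -1/6, …
Change of var in L_f (x↦r) gives L₀.
Derive L from L₀ (diff closure).
L = (3 + 4·x) + (1 + 3·x + 2·x^2)·Dx  (order 1).
h: a_k = 1, -3, 7, -15, 31, -63, 127, …
ICs: h(0) = 1.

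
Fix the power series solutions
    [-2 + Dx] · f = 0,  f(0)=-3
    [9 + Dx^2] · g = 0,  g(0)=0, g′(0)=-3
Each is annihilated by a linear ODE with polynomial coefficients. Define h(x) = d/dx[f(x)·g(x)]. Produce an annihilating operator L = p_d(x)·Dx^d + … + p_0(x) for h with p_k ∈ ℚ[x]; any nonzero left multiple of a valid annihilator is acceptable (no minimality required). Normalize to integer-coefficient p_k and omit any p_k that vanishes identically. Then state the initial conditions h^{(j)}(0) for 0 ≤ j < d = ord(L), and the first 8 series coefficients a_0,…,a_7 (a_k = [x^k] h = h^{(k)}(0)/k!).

f: a_k = -3, -6, -6, -4, -2, -4/5, -4/15, -8/105, …
g: a_k = 0, -3, 0, 9/2, 0, -81/40, 0, 243/560, …
Sym-product of L_f,L_g gives L₀ (≤ ord 2).
Derive L from L₀ (diff closure).
L = 13 - 4·Dx + Dx^2  (order 2).
h: a_k = 9, 36, 27/2, -60, -597/8, -207/10, 1483/80, 17, …
ICs: h(0) = 9, h′(0) = 36.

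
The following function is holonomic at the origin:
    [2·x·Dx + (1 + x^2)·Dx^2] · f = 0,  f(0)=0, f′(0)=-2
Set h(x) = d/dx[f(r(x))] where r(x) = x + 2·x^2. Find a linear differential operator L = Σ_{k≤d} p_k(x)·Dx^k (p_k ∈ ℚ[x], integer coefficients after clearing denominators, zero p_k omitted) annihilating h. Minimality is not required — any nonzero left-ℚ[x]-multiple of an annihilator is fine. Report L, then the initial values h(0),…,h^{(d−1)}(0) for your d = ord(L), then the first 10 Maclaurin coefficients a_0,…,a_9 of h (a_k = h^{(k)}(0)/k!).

f: a_k = 0, -2, 0, 2/3, 0, -2/5, 0, 2/7, 0, -2/9, …
Substitute x→r, Dx→(1/r')Dx; clear ⇒ L₀.
h₀' ⇒ L via d/dx closure of L₀.
L = (-4 + 2·x + 16·x^2 + 48·x^3 + 48·x^4) + (1 + 4·x + x^2 + 8·x^3 + 20·x^4 + 16·x^5)·Dx  (order 1).
h: a_k = -2, -8, 2, 16, 38, 8, -110, -224, -74, 632, …
ICs: h(0) = -2.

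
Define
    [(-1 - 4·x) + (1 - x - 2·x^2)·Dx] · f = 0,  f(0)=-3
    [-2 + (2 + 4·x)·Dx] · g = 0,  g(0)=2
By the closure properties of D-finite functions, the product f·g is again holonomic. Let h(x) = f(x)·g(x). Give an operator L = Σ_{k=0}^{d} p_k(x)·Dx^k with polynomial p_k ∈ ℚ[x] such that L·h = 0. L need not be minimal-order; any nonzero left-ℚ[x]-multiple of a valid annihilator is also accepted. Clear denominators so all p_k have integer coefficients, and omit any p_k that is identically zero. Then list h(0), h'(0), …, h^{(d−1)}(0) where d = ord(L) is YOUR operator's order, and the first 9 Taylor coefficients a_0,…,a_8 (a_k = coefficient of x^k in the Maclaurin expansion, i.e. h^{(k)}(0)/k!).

L = (2 + 5·x + 6·x^2) + (-1 - x + 4·x^2 + 4·x^3)·Dx  (order 1).
h: a_k = -6, -12, -21, -48, -345/4, -375/2, -2817/8, -1479/2, -91113/64, …
ICs: h(0) = -6.

f: a_k = -3, -3, -9, -15, -33, -63, -129, -255, -513, …
g: a_k = 2, 2, -1, 1, -5/4, 7/4, -21/8, 33/8, -429/64, …
Sym-product of L_f,L_g gives L₀ (≤ ord 1).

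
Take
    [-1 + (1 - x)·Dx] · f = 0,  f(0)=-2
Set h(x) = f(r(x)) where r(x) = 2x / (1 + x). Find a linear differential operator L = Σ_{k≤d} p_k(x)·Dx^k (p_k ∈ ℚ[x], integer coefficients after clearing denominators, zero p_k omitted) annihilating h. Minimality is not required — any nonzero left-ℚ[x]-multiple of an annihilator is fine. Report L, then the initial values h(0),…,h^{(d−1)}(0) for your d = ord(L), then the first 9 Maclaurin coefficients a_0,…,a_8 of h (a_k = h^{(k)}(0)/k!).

f: a_k = -2, -2, -2, -2, -2, -2, -2, -2, -2, …
Change of var in L_f (x↦r) gives L₀.
L = 2 + (-1 + x^2)·Dx  (order 1).
h: a_k = -2, -4, -4, -4, -4, -4, -4, -4, -4, …
ICs: h(0) = -2.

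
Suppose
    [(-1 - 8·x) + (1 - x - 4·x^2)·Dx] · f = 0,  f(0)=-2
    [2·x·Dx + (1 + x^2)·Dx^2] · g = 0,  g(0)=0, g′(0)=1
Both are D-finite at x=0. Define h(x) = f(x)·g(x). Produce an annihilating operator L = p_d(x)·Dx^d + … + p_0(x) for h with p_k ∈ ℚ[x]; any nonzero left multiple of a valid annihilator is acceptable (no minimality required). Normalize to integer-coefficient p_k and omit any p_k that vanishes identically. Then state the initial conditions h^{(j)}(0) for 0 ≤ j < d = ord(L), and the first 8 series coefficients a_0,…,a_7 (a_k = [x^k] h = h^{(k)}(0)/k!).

L = (8 + 2·x + 24·x^2) + (2 + 14·x + 4·x^2 + 24·x^3)·Dx + (-1 + x + 3·x^2 + x^3 + 4·x^4)·Dx^2  (order 2).
h: a_k = 0, -2, -2, -28/3, -52/3, -826/15, -622/5, -7232/21, …
ICs: h(0) = 0, h′(0) = -2.

f: a_k = -2, -2, -10, -18, -58, -130, -362, -882, …
g: a_k = 0, 1, 0, -1/3, 0, 1/5, 0, -1/7, …
Sym-product of L_f,L_g gives L₀ (≤ ord 2).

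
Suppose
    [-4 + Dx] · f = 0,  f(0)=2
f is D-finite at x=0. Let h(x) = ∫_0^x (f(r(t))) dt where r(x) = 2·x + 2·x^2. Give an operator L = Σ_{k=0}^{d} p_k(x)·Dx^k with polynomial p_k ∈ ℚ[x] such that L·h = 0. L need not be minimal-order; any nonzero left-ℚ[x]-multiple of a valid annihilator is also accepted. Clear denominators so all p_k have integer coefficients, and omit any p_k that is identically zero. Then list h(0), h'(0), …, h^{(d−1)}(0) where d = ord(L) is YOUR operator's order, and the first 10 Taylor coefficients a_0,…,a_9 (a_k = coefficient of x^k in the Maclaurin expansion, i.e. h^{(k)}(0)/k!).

f: a_k = 2, 8, 16, 64/3, 64/3, 256/15, 512/45, 2048/315, 1024/315, 4096/2835, …
Substitute x→r, Dx→(1/r')Dx; clear ⇒ L₀.
Integrate: L := L₀·Dx.
L = (-8 - 16·x)·Dx + Dx^2  (order 2).
h: a_k = 0, 2, 8, 80/3, 224/3, 2752/15, 18176/45, 255488/315, 94720/63, 7365632/2835, …
ICs: h(0) = 0, h′(0) = 2.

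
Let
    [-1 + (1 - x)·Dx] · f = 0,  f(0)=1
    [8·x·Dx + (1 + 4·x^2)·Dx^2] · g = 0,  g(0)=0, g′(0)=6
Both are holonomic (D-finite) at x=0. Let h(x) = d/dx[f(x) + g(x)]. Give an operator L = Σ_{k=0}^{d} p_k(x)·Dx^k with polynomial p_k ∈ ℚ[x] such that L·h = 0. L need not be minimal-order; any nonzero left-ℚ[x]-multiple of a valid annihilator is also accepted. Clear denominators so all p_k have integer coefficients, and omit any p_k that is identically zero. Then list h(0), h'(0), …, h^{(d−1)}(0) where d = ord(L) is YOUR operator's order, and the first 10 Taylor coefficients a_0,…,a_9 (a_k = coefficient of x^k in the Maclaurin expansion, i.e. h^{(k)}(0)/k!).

L = (-8 + 32·x + 96·x^2) + (7 - 8·x - 20·x^2 + 96·x^3)·Dx + (-1 - 3·x - 12·x^3 + 16·x^4)·Dx^2  (order 2).
h: a_k = 7, 2, -21, 4, 101, 6, -377, 8, 1545, 10, …
ICs: h(0) = 7, h′(0) = 2.

f: a_k = 1, 1, 1, 1, 1, 1, 1, 1, 1, 1, …
g: a_k = 0, 6, 0, -8, 0, 96/5, 0, -384/7, 0, 512/3, …
Weyl lclm of L_f,L_g ⇒ L₀ (ord ≤ 3).
Differentiate: ansatz ord ≤ ord L₀ ⇒ L.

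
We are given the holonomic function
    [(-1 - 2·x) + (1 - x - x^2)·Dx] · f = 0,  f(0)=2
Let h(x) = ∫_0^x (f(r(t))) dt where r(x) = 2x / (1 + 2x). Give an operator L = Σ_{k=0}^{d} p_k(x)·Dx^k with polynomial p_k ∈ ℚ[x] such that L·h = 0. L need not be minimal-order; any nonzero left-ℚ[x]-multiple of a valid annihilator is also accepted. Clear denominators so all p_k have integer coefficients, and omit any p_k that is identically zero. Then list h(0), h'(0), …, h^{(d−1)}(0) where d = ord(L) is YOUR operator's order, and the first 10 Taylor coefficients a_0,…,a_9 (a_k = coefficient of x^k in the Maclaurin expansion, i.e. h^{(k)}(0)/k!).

f: a_k = 2, 2, 4, 6, 10, 16, 26, 42, 68, 110, …
f∘r: x↦r, Dx↦Dx/r' in L_f ⇒ L₀.
∫: right-multiply L₀ by Dx.
L = (2 + 12·x)·Dx + (-1 - 4·x + 8·x^3)·Dx^2  (order 2).
h: a_k = 0, 2, 2, 8/3, 0, 32/5, -32/3, 256/7, -96, 2560/9, …
ICs: h(0) = 0, h′(0) = 2.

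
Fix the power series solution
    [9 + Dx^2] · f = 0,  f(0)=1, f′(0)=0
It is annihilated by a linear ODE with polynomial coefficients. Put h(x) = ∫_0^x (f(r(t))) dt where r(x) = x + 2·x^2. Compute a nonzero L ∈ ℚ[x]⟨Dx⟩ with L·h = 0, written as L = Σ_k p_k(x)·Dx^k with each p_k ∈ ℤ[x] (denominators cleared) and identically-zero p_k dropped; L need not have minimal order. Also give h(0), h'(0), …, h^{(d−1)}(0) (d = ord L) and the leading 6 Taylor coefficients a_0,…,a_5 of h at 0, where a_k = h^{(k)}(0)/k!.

L = (9 + 108·x + 432·x^2 + 576·x^3)·Dx - 4·Dx^2 + (1 + 4·x)·Dx^3  (order 3).
h: a_k = 0, 1, 0, -3/2, -9/2, -117/40, …
ICs: h(0) = 0, h′(0) = 1, h′′(0) = 0.

f: a_k = 1, 0, -9/2, 0, 27/8, 0, …
f∘r: x↦r, Dx↦Dx/r' in L_f ⇒ L₀.
h=∫₀ˣh₀: take L = L₀·Dx.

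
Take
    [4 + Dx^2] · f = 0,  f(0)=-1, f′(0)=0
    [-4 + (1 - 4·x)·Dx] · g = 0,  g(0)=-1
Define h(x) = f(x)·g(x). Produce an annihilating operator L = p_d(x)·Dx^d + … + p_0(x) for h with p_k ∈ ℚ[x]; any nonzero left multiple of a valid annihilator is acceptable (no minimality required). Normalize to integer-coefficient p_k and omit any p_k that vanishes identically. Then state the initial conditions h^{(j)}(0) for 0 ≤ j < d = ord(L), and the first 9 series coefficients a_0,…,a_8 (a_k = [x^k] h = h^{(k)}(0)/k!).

L = (-4 + 16·x) + 8·Dx + (-1 + 4·x)·Dx^2  (order 2).
h: a_k = 1, 4, 14, 56, 674/3, 2696/3, 161756/45, 647024/45, 18116674/315, …
ICs: h(0) = 1, h′(0) = 4.

f: a_k = -1, 0, 2, 0, -2/3, 0, 4/45, 0, -2/315, …
g: a_k = -1, -4, -16, -64, -256, -1024, -4096, -16384, -65536, …
Sym-product of L_f,L_g gives L₀ (≤ ord 2).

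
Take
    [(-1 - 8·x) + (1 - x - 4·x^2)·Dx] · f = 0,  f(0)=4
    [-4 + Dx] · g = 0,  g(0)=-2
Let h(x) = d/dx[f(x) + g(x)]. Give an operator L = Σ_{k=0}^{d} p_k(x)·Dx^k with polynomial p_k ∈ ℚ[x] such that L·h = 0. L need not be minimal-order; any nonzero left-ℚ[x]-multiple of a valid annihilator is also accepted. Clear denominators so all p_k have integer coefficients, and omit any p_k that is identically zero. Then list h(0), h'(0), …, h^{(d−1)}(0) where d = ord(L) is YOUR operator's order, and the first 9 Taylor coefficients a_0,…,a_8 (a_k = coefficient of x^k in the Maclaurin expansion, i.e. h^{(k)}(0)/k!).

L = (28 + 848·x + 896·x^2 + 4608·x^3 + 3072·x^4) + (-19 - 192·x - 472·x^2 - 1152·x^3 + 640·x^4 + 1024·x^5)·Dx + (3 - 5·x + 62·x^2 - 352·x^4 - 256·x^5)·Dx^2  (order 2).
h: a_k = -4, 8, 44, 1136/3, 3644/3, 64136/15, 553612/45, 11735008/315, 33210764/315, …
ICs: h(0) = -4, h′(0) = 8.

f: a_k = 4, 4, 20, 36, 116, 260, 724, 1764, 4660, …
g: a_k = -2, -8, -16, -64/3, -64/3, -256/15, -512/45, -2048/315, -1024/315, …
f+g: L₀ = lclm(L_f,L_g), ord ≤ 1+1.
h=h₀': d/dx-closure on L₀ ⇒ L.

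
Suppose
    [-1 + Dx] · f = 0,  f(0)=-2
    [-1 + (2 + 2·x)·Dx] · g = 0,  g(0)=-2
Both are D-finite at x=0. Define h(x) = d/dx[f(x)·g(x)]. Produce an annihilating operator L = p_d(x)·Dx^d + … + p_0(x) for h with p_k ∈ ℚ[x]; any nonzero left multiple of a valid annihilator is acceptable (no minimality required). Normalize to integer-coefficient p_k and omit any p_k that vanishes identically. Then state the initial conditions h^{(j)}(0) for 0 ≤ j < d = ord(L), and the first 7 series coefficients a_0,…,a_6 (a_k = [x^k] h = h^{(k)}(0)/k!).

L = (7 + 12·x + 4·x^2) + (-6 - 10·x - 4·x^2)·Dx  (order 1).
h: a_k = 6, 7, 17/4, 11/8, 107/192, -89/1920, 1123/7680, …
ICs: h(0) = 6.

f: a_k = -2, -2, -1, -1/3, -1/12, -1/60, -1/360, …
g: a_k = -2, -1, 1/4, -1/8, 5/64, -7/128, 21/512, …
Product ⇒ symmetric product L₀, ord ≤ 1.
Derive L from L₀ (diff closure).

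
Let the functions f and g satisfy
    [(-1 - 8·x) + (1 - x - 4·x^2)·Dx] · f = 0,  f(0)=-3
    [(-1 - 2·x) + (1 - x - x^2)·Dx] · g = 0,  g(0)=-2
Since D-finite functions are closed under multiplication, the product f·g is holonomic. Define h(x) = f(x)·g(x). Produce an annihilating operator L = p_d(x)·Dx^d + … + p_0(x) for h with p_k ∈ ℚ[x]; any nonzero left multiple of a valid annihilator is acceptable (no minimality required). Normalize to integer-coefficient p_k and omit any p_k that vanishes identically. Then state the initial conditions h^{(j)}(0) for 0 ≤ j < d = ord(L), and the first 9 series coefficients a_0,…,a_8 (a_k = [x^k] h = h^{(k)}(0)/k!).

L = (-2 - 8·x + 15·x^2 + 16·x^3) + (1 - 2·x - 4·x^2 + 5·x^3 + 4·x^4)·Dx  (order 1).
h: a_k = 6, 12, 48, 114, 336, 840, 2262, 5748, 15000, …
ICs: h(0) = 6.

f: a_k = -3, -3, -15, -27, -87, -195, -543, -1323, -3495, …
g: a_k = -2, -2, -4, -6, -10, -16, -26, -42, -68, …
h₀=f·g: eliminate ⇒ L₀, order ≤ 1·1.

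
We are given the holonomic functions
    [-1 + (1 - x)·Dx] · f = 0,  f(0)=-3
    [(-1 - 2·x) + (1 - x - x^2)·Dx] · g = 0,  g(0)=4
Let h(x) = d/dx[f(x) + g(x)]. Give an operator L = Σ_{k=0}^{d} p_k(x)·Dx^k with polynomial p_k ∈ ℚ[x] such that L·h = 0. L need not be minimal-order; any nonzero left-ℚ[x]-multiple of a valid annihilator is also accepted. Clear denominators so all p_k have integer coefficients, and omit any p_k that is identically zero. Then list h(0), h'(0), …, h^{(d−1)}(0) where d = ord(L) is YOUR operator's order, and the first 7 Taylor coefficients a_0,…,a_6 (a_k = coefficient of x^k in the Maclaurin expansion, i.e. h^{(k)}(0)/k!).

L = (-6 - 24·x - 24·x^3 + 6·x^4) + (6 + 6·x - 6·x^2 - 21·x^4 + 6·x^5)·Dx + (-1 + 2·x - 3·x^2 + 6·x^3 - 2·x^4 - 3·x^5 + x^6)·Dx^2  (order 2).
h: a_k = 1, 10, 27, 68, 145, 294, 567, …
ICs: h(0) = 1, h′(0) = 10.

f: a_k = -3, -3, -3, -3, -3, -3, -3, …
g: a_k = 4, 4, 8, 12, 20, 32, 52, …
Weyl lclm of L_f,L_g ⇒ L₀ (ord ≤ 2).
Derive L from L₀ (diff closure).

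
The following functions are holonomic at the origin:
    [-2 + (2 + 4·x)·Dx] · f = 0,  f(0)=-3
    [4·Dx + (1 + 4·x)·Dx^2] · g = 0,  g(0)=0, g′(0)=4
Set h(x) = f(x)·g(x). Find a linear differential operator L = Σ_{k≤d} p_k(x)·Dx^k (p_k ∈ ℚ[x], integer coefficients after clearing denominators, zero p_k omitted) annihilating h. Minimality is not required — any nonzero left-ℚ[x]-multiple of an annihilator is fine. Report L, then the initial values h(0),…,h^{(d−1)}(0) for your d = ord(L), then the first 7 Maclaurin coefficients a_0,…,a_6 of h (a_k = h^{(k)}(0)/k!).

f: a_k = -3, -3, 3/2, -3/2, 15/8, -21/8, 63/16, …
g: a_k = 0, 4, -8, 64/3, -64, 1024/5, -2048/3, …
L₀ := L_f ⊗_s L_g (sym. prod.), ord ≤ 2.
L = (-1 + 4·x) + (2 + 4·x)·Dx + (1 + 8·x + 20·x^2 + 16·x^3)·Dx^2  (order 2).
h: a_k = 0, -12, 12, -34, 110, -3709/10, 12801/10, …
ICs: h(0) = 0, h′(0) = -12.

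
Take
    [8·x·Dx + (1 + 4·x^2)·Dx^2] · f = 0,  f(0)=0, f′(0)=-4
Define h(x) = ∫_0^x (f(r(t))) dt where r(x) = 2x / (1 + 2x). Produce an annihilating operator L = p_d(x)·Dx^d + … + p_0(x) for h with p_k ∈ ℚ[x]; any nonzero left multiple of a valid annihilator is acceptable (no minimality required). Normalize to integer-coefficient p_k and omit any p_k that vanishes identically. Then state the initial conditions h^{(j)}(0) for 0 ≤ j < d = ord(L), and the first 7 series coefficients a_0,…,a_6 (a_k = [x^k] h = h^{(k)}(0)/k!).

f: a_k = 0, -4, 0, 16/3, 0, -64/5, 0, …
f∘r: x↦r, Dx↦Dx/r' in L_f ⇒ L₀.
h=∫h₀ ⇒ L = L₀·Dx.
L = (4 + 40·x)·Dx^2 + (1 + 4·x + 20·x^2)·Dx^3  (order 3).
h: a_k = 0, 0, -4, 16/3, 8/3, -192/5, 1216/15, …
ICs: h(0) = 0, h′(0) = 0, h′′(0) = -8.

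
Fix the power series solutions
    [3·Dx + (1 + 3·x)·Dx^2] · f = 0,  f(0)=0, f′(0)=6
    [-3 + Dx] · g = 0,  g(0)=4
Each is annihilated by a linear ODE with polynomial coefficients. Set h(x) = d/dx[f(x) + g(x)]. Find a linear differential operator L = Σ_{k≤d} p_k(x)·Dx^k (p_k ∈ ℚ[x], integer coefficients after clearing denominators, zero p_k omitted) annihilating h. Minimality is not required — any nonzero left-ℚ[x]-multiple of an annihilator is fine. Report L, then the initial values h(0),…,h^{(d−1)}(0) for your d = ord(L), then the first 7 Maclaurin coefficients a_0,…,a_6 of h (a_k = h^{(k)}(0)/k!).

f: a_k = 0, 6, -9, 18, -81/2, 486/5, -243, …
g: a_k = 4, 12, 18, 18, 27/2, 81/10, 81/20, …
f+g: L₀ = lclm(L_f,L_g), ord ≤ 2+1.
h₀' ⇒ L via d/dx closure of L₀.
L = (-27 - 27·x) + (3 - 18·x - 27·x^2)·Dx + (2 + 9·x + 9·x^2)·Dx^2  (order 2).
h: a_k = 18, 18, 108, -108, 1053/2, -14337/10, 87723/20, …
ICs: h(0) = 18, h′(0) = 18.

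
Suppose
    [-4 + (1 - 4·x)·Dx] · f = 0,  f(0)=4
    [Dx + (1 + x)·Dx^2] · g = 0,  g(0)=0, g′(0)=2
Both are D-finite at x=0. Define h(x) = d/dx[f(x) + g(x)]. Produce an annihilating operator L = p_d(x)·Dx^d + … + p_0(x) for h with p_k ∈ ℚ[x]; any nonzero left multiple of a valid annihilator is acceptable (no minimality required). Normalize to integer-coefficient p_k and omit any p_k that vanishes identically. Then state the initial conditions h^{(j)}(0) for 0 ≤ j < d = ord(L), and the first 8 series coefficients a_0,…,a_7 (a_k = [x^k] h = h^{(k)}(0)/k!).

L = (112 + 32·x) + (94 + 208·x + 64·x^2)·Dx + (-9 + 23·x + 48·x^2 + 16·x^3)·Dx^2  (order 2).
h: a_k = 18, 126, 770, 4094, 20482, 98302, 458754, 2097150, …
ICs: h(0) = 18, h′(0) = 126.

f: a_k = 4, 16, 64, 256, 1024, 4096, 16384, 65536, …
g: a_k = 0, 2, -1, 2/3, -1/2, 2/5, -1/3, 2/7, …
f+g: L₀ = lclm(L_f,L_g), ord ≤ 1+2.
Derive L from L₀ (diff closure).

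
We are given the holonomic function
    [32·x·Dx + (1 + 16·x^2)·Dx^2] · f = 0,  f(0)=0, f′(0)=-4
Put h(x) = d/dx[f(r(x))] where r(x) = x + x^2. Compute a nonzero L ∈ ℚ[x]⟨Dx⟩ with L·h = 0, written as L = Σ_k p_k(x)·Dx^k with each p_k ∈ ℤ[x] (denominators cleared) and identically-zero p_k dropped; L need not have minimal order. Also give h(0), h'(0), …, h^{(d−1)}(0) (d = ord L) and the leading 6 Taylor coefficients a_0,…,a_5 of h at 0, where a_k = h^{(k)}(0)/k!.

L = (-2 + 32·x + 128·x^2 + 192·x^3 + 96·x^4) + (1 + 2·x + 16·x^2 + 64·x^3 + 80·x^4 + 32·x^5)·Dx  (order 1).
h: a_k = -4, -8, 64, 256, -704, -6016, …
ICs: h(0) = -4.

f: a_k = 0, -4, 0, 64/3, 0, -1024/5, …
L₀ from L_f via x↦r, Dx↦r'^{-1}Dx.
h=h₀': d/dx-closure on L₀ ⇒ L.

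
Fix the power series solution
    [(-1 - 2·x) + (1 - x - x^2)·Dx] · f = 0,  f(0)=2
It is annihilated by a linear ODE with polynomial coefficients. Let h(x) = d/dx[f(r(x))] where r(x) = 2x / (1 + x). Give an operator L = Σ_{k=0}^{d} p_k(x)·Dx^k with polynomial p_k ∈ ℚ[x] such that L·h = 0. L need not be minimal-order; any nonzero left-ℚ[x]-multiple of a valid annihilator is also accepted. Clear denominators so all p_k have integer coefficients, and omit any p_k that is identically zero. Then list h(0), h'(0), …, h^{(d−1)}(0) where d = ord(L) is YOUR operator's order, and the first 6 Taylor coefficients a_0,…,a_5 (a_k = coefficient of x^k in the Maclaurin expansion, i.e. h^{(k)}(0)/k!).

L = (6 + 30·x + 90·x^2 + 50·x^3) + (-1 - 6·x + 30·x^3 + 25·x^4)·Dx  (order 1).
h: a_k = 4, 24, 60, 240, 500, 1800, …
ICs: h(0) = 4.

f: a_k = 2, 2, 4, 6, 10, 16, …
Substitute x→r, Dx→(1/r')Dx; clear ⇒ L₀.
Differentiate: ansatz ord ≤ ord L₀ ⇒ L.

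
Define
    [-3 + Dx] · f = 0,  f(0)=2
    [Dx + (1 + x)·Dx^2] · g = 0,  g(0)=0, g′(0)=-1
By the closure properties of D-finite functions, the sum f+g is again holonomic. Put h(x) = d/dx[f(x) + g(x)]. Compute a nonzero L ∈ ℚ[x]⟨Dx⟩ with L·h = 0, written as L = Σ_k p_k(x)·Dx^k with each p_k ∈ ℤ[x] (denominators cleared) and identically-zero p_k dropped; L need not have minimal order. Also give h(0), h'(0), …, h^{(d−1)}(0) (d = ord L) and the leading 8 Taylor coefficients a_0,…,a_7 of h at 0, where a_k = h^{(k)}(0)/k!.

f: a_k = 2, 6, 9, 9, 27/4, 81/20, 81/40, 243/280, …
g: a_k = 0, -1, 1/2, -1/3, 1/4, -1/5, 1/6, -1/7, …
h₀=f+g: left-lcm gives L₀, ord ≤ 3.
h₀' ⇒ L via d/dx closure of L₀.
L = (-15 - 9·x) + (-7 - 18·x - 9·x^2)·Dx + (4 + 7·x + 3·x^2)·Dx^2  (order 2).
h: a_k = 5, 19, 26, 28, 77/4, 263/20, 203/40, 1009/280, …
ICs: h(0) = 5, h′(0) = 19.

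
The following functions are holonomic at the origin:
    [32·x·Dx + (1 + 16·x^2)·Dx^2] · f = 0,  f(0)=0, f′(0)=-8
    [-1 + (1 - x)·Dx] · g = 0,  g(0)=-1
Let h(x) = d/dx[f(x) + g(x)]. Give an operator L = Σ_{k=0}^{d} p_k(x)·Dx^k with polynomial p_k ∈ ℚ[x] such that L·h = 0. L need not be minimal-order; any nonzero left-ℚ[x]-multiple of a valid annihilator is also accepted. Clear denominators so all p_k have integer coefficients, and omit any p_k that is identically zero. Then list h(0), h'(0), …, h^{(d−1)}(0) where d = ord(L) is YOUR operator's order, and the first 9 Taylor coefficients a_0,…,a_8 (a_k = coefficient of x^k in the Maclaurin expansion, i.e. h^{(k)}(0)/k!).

f: a_k = 0, -8, 0, 128/3, 0, -2048/5, 0, 32768/7, 0, …
g: a_k = -1, -1, -1, -1, -1, -1, -1, -1, -1, …
f+g: L₀ = lclm(L_f,L_g), ord ≤ 2+1.
Derive L from L₀ (diff closure).
L = (32 - 128·x - 1536·x^2) + (-19 + 32·x + 656·x^2 - 1536·x^3)·Dx + (1 + 15·x + 240·x^3 - 256·x^4)·Dx^2  (order 2).
h: a_k = -9, -2, 125, -4, -2053, -6, 32761, -8, -524297, …
ICs: h(0) = -9, h′(0) = -2.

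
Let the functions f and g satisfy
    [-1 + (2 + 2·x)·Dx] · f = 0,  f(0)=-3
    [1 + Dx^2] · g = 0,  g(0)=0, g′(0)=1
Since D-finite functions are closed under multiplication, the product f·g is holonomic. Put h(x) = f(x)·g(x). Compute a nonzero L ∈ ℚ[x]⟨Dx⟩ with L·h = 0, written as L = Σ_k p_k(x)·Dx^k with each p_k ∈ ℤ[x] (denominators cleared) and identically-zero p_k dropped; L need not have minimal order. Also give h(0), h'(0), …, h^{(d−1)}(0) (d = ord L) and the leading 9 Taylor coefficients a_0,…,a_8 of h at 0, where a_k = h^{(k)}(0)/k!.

f: a_k = -3, -3/2, 3/8, -3/16, 15/128, -21/256, 63/1024, -99/2048, 1287/32768, …
g: a_k = 0, 1, 0, -1/6, 0, 1/120, 0, -1/5040, 0, …
h₀=f·g: eliminate ⇒ L₀, order ≤ 1·2.
L = (7 + 8·x + 4·x^2) + (-4 - 4·x)·Dx + (4 + 8·x + 4·x^2)·Dx^2  (order 2).
h: a_k = 0, -3, -3/2, 7/8, 1/16, 19/640, -81/1280, 983/21504, -7727/215040, …
ICs: h(0) = 0, h′(0) = -3.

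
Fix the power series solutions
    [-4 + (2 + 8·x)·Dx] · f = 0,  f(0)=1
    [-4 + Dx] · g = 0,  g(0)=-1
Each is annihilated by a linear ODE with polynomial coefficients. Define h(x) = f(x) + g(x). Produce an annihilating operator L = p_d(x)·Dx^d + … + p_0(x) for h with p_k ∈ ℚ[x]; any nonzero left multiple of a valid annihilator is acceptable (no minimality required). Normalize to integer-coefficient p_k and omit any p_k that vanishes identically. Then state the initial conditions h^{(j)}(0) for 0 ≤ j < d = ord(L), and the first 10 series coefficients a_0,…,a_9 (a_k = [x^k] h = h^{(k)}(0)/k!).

f: a_k = 1, 2, -2, 4, -10, 28, -84, 264, -858, 2860, …
g: a_k = -1, -4, -8, -32/3, -32/3, -128/15, -256/45, -1024/315, -512/315, -2048/2835, …
Sum ⇒ L₀ = lclm(L_f,L_g) in ℚ(x)⟨Dx⟩.
L = (24 + 64·x) + (-10 - 64·x - 128·x^2)·Dx + (1 + 12·x + 32·x^2)·Dx^2  (order 2).
h: a_k = 0, -2, -10, -20/3, -62/3, 292/15, -4036/45, 82136/315, -270782/315, 8106052/2835, …
ICs: h(0) = 0, h′(0) = -2.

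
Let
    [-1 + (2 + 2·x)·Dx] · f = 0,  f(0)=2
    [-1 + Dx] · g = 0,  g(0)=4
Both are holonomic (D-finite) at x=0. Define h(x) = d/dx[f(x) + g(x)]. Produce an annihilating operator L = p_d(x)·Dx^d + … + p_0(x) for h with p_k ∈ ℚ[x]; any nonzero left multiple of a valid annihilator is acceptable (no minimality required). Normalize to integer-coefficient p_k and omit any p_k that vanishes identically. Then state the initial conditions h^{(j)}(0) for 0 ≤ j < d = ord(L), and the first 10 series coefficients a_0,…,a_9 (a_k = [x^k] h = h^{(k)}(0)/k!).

f: a_k = 2, 1, -1/4, 1/8, -5/64, 7/128, -21/512, 33/1024, -429/16384, 715/32768, …
g: a_k = 4, 4, 2, 2/3, 1/6, 1/30, 1/180, 1/1260, 1/10080, 1/90720, …
f+g: L₀ = lclm(L_f,L_g), ord ≤ 1+1.
Differentiate: ansatz ord ≤ ord L₀ ⇒ L.
L = (-5 - 2·x) + (-1 - 8·x - 4·x^2)·Dx + (6 + 10·x + 4·x^2)·Dx^2  (order 2).
h: a_k = 5, 7/2, 19/8, 17/48, 169/384, -817/3840, 10651/46080, -134623/645120, 2028049/10321920, -34457377/185794560, …
ICs: h(0) = 5, h′(0) = 7/2.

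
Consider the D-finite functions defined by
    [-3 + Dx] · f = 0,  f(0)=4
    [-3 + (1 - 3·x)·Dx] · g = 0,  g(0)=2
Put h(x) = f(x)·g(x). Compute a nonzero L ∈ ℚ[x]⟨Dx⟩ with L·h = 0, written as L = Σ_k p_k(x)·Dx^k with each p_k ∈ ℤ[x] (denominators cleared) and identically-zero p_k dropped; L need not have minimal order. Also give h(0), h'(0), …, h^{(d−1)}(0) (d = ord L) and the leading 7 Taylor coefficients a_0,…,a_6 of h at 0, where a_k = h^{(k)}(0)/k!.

f: a_k = 4, 12, 18, 18, 27/2, 81/10, 81/20, …
g: a_k = 2, 6, 18, 54, 162, 486, 1458, …
L₀ := L_f ⊗_s L_g (sym. prod.), ord ≤ 1.
L = (6 - 9·x) + (-1 + 3·x)·Dx  (order 1).
h: a_k = 8, 48, 180, 576, 1755, 26406/5, 158517/10, …
ICs: h(0) = 8.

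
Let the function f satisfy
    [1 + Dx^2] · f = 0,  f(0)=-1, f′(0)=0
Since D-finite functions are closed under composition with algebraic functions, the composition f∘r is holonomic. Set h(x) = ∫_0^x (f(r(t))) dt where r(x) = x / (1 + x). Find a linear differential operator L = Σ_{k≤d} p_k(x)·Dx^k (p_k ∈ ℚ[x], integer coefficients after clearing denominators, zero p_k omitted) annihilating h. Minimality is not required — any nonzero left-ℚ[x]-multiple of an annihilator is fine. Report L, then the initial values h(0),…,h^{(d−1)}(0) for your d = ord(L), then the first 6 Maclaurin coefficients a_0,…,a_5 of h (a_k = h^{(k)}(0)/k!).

L = Dx + (2 + 6·x + 6·x^2 + 2·x^3)·Dx^2 + (1 + 4·x + 6·x^2 + 4·x^3 + x^4)·Dx^3  (order 3).
h: a_k = 0, -1, 0, 1/6, -1/4, 7/24, …
ICs: h(0) = 0, h′(0) = -1, h′′(0) = 0.

f: a_k = -1, 0, 1/2, 0, -1/24, 0, …
f∘r: x↦r, Dx↦Dx/r' in L_f ⇒ L₀.
Integrate: L := L₀·Dx.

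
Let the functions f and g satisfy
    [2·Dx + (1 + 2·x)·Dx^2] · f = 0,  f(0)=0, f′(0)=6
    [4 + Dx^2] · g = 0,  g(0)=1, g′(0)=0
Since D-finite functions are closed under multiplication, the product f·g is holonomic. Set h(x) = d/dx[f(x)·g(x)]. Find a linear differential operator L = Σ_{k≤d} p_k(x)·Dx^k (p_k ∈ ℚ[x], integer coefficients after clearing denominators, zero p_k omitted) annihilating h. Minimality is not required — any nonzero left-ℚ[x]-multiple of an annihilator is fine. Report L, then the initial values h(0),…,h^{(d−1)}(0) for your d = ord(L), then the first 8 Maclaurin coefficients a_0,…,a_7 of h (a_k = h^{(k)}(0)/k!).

L = (-400 - 1408·x - 2688·x^2 + 1536·x^3 + 11008·x^4 + 12288·x^5 + 4096·x^6) + (-192 - 512·x + 640·x^2 + 3840·x^3 + 5120·x^4 + 2048·x^5)·Dx + (-112 - 352·x - 224·x^2 + 2304·x^3 + 6272·x^4 + 6144·x^5 + 2048·x^6)·Dx^2 + (-48 - 128·x + 160·x^2 + 960·x^3 + 1280·x^4 + 512·x^5)·Dx^3 + (-3 + 112·x^2 + 480·x^3 + 880·x^4 + 768·x^5 + 256·x^6)·Dx^4  (order 4).
h: a_k = 6, -12, -12, 0, 36, -72, 744/5, -4736/15, …
ICs: h(0) = 6, h′(0) = -12, h′′(0) = -24, h′′′(0) = 0.

f: a_k = 0, 6, -6, 8, -12, 96/5, -32, 384/7, …
g: a_k = 1, 0, -2, 0, 2/3, 0, -4/45, 0, …
Product ⇒ symmetric product L₀, ord ≤ 4.
h₀' ⇒ L via d/dx closure of L₀.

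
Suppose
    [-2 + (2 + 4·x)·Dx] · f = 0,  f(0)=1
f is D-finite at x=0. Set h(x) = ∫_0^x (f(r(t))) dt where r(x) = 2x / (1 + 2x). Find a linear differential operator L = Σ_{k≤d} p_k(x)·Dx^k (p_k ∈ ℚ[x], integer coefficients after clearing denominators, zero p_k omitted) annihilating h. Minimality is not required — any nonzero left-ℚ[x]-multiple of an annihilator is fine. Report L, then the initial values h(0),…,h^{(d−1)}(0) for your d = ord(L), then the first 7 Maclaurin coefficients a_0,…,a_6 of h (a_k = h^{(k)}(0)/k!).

L = -2·Dx + (1 + 8·x + 12·x^2)·Dx^2  (order 2).
h: a_k = 0, 1, 1, -2, 5, -74/5, 50, …
ICs: h(0) = 0, h′(0) = 1.

f: a_k = 1, 1, -1/2, 1/2, -5/8, 7/8, -21/16, …
h₀=f(r): pull back L_f along r ⇒ L₀.
h=∫₀ˣh₀: take L = L₀·Dx.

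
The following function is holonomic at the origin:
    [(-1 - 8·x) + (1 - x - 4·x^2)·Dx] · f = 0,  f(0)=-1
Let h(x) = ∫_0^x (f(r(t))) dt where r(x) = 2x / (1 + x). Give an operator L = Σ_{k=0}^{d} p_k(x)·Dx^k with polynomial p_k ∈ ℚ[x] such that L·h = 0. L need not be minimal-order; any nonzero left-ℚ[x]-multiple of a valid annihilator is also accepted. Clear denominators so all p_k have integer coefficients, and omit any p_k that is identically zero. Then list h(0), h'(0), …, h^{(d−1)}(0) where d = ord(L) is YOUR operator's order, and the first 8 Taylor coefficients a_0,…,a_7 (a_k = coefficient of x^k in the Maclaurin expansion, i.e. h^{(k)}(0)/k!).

L = (2 + 34·x)·Dx + (-1 - x + 17·x^2 + 17·x^3)·Dx^2  (order 2).
h: a_k = 0, -1, -1, -6, -17/2, -306/5, -289/3, -5202/7, …
ICs: h(0) = 0, h′(0) = -1.

f: a_k = -1, -1, -5, -9, -29, -65, -181, -441, …
f∘r: x↦r, Dx↦Dx/r' in L_f ⇒ L₀.
h=∫h₀ ⇒ L = L₀·Dx.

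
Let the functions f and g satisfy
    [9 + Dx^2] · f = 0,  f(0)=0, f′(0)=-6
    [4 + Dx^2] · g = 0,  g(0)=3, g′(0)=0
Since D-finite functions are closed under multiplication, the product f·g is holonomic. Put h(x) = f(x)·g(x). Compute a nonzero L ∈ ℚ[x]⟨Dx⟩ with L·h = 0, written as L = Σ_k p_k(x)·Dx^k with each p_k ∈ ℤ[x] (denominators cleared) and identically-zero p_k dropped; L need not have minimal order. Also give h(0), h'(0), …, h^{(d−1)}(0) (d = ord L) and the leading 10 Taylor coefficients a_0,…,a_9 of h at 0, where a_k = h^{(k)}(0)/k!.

f: a_k = 0, -6, 0, 9, 0, -81/20, 0, 243/280, 0, -243/2240, …
g: a_k = 3, 0, -6, 0, 2, 0, -4/15, 0, 2/105, 0, …
Product ⇒ symmetric product L₀, ord ≤ 4.
L = 25 + 26·Dx^2 + Dx^4  (order 4).
h: a_k = 0, -18, 0, 63, 0, -1563/20, 0, 13021/280, 0, -5167/320, …
ICs: h(0) = 0, h′(0) = -18, h′′(0) = 0, h′′′(0) = 378.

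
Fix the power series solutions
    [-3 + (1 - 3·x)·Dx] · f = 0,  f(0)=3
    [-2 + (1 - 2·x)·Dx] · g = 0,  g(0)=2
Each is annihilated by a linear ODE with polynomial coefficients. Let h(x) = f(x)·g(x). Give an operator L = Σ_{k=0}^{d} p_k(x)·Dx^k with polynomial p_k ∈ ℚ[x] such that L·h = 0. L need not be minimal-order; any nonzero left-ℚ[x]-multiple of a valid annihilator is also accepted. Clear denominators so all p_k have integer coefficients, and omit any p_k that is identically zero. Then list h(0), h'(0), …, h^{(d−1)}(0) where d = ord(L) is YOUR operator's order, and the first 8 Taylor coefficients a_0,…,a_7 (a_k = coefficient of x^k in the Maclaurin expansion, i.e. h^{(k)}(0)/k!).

f: a_k = 3, 9, 27, 81, 243, 729, 2187, 6561, …
g: a_k = 2, 4, 8, 16, 32, 64, 128, 256, …
L₀ := L_f ⊗_s L_g (sym. prod.), ord ≤ 1.
L = (-5 + 12·x) + (1 - 5·x + 6·x^2)·Dx  (order 1).
h: a_k = 6, 30, 114, 390, 1266, 3990, 12354, 37830, …
ICs: h(0) = 6.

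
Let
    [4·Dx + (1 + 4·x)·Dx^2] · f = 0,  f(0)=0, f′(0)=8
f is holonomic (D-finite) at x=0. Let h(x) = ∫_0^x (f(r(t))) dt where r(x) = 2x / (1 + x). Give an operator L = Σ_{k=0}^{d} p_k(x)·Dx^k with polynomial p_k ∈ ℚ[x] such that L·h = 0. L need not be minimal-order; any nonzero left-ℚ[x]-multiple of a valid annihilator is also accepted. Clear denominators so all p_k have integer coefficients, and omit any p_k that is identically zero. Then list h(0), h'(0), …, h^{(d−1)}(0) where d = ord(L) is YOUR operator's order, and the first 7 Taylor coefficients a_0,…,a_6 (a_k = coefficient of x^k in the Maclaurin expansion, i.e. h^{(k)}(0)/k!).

f: a_k = 0, 8, -16, 128/3, -128, 2048/5, -4096/3, …
Substitute x→r, Dx→(1/r')Dx; clear ⇒ L₀.
h=∫h₀ ⇒ L = L₀·Dx.
L = (10 + 18·x)·Dx^2 + (1 + 10·x + 9·x^2)·Dx^3  (order 3).
h: a_k = 0, 0, 8, -80/3, 364/3, -656, 59048/15, …
ICs: h(0) = 0, h′(0) = 0, h′′(0) = 16.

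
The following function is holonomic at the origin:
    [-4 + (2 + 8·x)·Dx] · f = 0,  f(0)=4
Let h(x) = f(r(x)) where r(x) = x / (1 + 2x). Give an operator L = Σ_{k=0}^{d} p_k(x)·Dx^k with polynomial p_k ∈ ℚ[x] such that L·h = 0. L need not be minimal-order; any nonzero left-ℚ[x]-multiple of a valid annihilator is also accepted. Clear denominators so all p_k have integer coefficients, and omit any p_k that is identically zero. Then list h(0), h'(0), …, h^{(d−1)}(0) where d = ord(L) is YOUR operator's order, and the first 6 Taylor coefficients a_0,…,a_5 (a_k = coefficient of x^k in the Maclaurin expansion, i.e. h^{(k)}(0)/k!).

f: a_k = 4, 8, -8, 16, -40, 112, …
Change of var in L_f (x↦r) gives L₀.
L = -2 + (1 + 8·x + 12·x^2)·Dx  (order 1).
h: a_k = 4, 8, -24, 80, -296, 1200, …
ICs: h(0) = 4.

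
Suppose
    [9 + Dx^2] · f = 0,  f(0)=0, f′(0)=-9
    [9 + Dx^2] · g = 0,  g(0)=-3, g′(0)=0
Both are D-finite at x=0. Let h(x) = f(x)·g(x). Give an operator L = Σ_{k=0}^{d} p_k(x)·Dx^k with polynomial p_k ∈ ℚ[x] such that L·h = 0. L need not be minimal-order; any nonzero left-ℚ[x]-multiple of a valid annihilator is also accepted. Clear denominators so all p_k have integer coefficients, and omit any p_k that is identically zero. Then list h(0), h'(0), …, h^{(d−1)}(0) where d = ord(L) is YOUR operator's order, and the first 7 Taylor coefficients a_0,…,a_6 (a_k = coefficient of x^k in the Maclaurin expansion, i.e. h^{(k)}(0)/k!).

f: a_k = 0, -9, 0, 27/2, 0, -243/40, 0, …
g: a_k = -3, 0, 27/2, 0, -81/8, 0, 243/80, …
h₀=f·g: eliminate ⇒ L₀, order ≤ 2·2.
L = 36·Dx + Dx^3  (order 3).
h: a_k = 0, 27, 0, -162, 0, 1458/5, 0, …
ICs: h(0) = 0, h′(0) = 27, h′′(0) = 0.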